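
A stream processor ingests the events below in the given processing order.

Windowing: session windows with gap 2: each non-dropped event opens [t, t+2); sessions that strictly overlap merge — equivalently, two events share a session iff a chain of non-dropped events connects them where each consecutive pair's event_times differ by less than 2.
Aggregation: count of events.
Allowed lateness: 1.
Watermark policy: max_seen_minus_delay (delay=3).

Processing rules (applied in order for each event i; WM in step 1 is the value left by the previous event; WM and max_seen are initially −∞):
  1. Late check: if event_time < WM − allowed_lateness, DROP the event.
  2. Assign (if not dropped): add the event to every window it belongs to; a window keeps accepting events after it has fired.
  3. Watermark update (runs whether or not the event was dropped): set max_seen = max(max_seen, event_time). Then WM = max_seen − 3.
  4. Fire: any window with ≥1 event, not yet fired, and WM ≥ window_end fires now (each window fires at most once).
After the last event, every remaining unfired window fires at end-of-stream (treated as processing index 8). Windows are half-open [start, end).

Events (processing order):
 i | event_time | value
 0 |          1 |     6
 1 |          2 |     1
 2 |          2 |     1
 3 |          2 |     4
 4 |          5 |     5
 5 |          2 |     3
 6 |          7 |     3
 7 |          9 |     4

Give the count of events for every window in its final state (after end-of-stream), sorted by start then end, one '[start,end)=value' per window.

i=0 t=1 v=6: → [1,3); WM=-2
i=1 t=2 v=1: → [1,4); WM=-1
i=2 t=2 v=1: → [1,4); WM=-1
i=3 t=2 v=4: → [1,4); WM=-1
i=4 t=5 v=5: → [5,7); WM=2
i=5 t=2 v=3: → [1,4); WM=2
i=6 t=7 v=3: → [7,9); WM=4
i=7 t=9 v=4: → [9,11); WM=6

[1,4)=5 [5,7)=1 [7,9)=1 [9,11)=1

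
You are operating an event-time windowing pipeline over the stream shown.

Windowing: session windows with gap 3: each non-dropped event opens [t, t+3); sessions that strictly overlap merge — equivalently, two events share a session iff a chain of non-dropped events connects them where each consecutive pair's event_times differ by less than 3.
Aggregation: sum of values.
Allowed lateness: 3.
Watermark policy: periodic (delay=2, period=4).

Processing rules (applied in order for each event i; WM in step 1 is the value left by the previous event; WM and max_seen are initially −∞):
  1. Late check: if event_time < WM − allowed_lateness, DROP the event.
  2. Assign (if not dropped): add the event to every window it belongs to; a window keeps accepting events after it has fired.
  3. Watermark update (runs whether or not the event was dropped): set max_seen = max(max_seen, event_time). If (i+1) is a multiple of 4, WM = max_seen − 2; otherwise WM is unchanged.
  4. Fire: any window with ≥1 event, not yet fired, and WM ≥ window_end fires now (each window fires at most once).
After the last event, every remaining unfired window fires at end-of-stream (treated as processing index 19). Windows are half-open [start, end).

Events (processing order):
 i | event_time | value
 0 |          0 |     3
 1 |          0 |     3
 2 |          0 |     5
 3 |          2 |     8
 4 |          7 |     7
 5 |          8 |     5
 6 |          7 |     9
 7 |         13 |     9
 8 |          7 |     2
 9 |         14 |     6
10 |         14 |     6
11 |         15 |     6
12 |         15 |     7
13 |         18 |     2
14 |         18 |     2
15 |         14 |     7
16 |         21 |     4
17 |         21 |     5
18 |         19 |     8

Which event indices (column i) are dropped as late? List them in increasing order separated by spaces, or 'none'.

i=0 t=0 v=3: → [0,3); WM=−∞
i=1 t=0 v=3: → [0,3); WM=−∞
i=2 t=0 v=5: → [0,3); WM=−∞
i=3 t=2 v=8: → [0,5); WM=0
i=4 t=7 v=7: → [7,10); WM=0
i=5 t=8 v=5: → [7,11); WM=0
i=6 t=7 v=9: → [7,11); WM=0
i=7 t=13 v=9: → [13,16); WM=11
i=8 t=7 v=2: DROP (t<11-3); WM=11
i=9 t=14 v=6: → [13,17); WM=11
i=10 t=14 v=6: → [13,17); WM=11
i=11 t=15 v=6: → [13,18); WM=13
i=12 t=15 v=7: → [13,18); WM=13
i=13 t=18 v=2: → [18,21); WM=13
i=14 t=18 v=2: → [18,21); WM=13
i=15 t=14 v=7: → [13,18); WM=16
i=16 t=21 v=4: → [21,24); WM=16
i=17 t=21 v=5: → [21,24); WM=16
i=18 t=19 v=8: → [18,24); WM=16

8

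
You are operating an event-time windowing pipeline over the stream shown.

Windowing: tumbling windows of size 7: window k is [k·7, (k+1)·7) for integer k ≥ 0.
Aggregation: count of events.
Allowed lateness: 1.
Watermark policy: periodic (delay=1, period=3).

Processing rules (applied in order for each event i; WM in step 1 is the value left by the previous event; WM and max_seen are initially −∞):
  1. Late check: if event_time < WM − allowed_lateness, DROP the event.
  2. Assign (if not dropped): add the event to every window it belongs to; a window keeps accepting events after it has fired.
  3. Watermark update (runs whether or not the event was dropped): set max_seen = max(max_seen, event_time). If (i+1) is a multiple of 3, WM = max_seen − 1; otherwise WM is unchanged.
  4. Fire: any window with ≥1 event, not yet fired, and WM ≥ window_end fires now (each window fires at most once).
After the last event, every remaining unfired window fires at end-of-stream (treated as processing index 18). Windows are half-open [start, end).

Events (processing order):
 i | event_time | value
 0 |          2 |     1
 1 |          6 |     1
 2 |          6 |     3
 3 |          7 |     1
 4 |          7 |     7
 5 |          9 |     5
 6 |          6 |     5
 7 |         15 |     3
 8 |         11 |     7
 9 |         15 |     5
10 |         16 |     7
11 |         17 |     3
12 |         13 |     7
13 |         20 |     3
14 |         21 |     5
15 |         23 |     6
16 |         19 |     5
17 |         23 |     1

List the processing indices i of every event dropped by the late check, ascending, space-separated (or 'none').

6 12

i=0 t=2 v=1: → [0,7); WM=−∞
i=1 t=6 v=1: → [0,7); WM=−∞
i=2 t=6 v=3: → [0,7); WM=5
i=3 t=7 v=1: → [7,14); WM=5
i=4 t=7 v=7: → [7,14); WM=5
i=5 t=9 v=5: → [7,14); WM=8; [0,7) fires=3
i=6 t=6 v=5: DROP (t<8-1); WM=8
i=7 t=15 v=3: → [14,21); WM=8
i=8 t=11 v=7: → [7,14); WM=14; [7,14) fires=4
i=9 t=15 v=5: → [14,21); WM=14
i=10 t=16 v=7: → [14,21); WM=14
i=11 t=17 v=3: → [14,21); WM=16
i=12 t=13 v=7: DROP (t<16-1); WM=16
i=13 t=20 v=3: → [14,21); WM=16
i=14 t=21 v=5: → [21,28); WM=20
i=15 t=23 v=6: → [21,28); WM=20
i=16 t=19 v=5: → [14,21); WM=20
i=17 t=23 v=1: → [21,28); WM=22; [14,21) fires=6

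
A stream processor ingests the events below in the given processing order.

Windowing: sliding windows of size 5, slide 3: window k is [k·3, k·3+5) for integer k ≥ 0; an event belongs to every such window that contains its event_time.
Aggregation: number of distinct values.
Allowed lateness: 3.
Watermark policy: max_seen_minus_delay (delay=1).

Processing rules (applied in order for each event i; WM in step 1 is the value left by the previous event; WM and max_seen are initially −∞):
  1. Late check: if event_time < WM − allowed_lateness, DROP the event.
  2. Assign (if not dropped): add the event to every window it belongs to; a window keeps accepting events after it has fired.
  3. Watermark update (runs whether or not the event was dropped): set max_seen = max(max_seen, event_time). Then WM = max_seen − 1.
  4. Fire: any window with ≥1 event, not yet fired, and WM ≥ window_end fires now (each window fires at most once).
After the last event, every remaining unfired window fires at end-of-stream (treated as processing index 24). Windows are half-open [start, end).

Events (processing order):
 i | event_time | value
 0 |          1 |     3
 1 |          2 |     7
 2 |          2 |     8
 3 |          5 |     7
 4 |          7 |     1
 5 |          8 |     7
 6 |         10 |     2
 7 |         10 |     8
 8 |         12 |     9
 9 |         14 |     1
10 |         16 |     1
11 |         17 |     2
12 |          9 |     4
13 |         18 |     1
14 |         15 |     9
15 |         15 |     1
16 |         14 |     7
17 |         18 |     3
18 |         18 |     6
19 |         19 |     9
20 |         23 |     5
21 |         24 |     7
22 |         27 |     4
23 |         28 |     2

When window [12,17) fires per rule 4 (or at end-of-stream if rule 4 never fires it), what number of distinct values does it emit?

i=0 t=1 v=3: → [0,5); WM=0
i=1 t=2 v=7: → [0,5); WM=1
i=2 t=2 v=8: → [0,5); WM=1
i=3 t=5 v=7: → [3,8); WM=4
i=4 t=7 v=1: → [6,11),[3,8); WM=6; [0,5) fires=3
i=5 t=8 v=7: → [6,11); WM=7
i=6 t=10 v=2: → [9,14),[6,11); WM=9; [3,8) fires=2
i=7 t=10 v=8: → [9,14),[6,11); WM=9
i=8 t=12 v=9: → [12,17),[9,14); WM=11; [6,11) fires=4
i=9 t=14 v=1: → [12,17); WM=13
i=10 t=16 v=1: → [15,20),[12,17); WM=15; [9,14) fires=3
i=11 t=17 v=2: → [15,20); WM=16
i=12 t=9 v=4: DROP (t<16-3); WM=16
i=13 t=18 v=1: → [18,23),[15,20); WM=17; [12,17) fires=2
i=14 t=15 v=9: → [15,20),[12,17); WM=17
i=15 t=15 v=1: → [15,20),[12,17); WM=17
i=16 t=14 v=7: → [12,17); WM=17
i=17 t=18 v=3: → [18,23),[15,20); WM=17
i=18 t=18 v=6: → [18,23),[15,20); WM=17
i=19 t=19 v=9: → [18,23),[15,20); WM=18
i=20 t=23 v=5: → [21,26); WM=22; [15,20) fires=5
i=21 t=24 v=7: → [24,29),[21,26); WM=23; [18,23) fires=4
i=22 t=27 v=4: → [27,32),[24,29); WM=26; [21,26) fires=2
i=23 t=28 v=2: → [27,32),[24,29); WM=27

2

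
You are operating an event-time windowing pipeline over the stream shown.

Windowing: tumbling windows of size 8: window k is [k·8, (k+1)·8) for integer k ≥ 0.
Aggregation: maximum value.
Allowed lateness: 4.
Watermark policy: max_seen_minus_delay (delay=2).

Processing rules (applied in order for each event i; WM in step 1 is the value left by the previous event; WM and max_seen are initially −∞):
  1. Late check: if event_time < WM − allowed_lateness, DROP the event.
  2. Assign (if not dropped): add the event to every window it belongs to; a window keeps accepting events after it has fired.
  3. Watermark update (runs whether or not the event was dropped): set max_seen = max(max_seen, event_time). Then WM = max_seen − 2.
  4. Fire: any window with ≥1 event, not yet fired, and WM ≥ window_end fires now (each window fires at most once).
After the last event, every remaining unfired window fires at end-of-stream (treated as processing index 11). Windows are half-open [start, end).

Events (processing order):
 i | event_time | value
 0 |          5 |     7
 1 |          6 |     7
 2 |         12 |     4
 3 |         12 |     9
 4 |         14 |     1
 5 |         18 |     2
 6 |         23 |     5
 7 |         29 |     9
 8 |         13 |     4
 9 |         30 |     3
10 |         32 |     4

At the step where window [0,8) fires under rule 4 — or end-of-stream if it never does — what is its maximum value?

7

i=0 t=5 v=7: → [0,8); WM=3
i=1 t=6 v=7: → [0,8); WM=4
i=2 t=12 v=4: → [8,16); WM=10; [0,8) fires=7
i=3 t=12 v=9: → [8,16); WM=10
i=4 t=14 v=1: → [8,16); WM=12
i=5 t=18 v=2: → [16,24); WM=16; [8,16) fires=9
i=6 t=23 v=5: → [16,24); WM=21
i=7 t=29 v=9: → [24,32); WM=27; [16,24) fires=5
i=8 t=13 v=4: DROP (t<27-4); WM=27
i=9 t=30 v=3: → [24,32); WM=28
i=10 t=32 v=4: → [32,40); WM=30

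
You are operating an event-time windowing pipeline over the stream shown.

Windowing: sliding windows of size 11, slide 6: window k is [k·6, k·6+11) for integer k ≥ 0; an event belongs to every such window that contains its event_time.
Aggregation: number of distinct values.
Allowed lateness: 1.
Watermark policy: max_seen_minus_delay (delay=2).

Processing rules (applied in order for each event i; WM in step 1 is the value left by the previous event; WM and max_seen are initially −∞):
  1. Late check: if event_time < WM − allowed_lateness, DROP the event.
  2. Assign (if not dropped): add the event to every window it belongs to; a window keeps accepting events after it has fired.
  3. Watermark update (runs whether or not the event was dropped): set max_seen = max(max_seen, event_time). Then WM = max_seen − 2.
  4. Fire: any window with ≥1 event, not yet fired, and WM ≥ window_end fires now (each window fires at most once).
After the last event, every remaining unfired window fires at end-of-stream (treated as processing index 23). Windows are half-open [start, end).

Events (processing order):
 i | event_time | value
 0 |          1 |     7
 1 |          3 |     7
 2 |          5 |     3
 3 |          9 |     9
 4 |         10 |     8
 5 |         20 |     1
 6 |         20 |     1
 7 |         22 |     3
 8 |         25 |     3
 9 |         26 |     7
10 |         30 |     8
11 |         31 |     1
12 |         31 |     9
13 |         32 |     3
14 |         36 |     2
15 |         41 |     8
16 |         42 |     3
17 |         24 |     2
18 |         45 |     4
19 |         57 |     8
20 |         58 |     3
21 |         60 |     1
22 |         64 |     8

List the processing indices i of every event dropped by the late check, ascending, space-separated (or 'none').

17

i=0 t=1 v=7: → [0,11); WM=-1
i=1 t=3 v=7: → [0,11); WM=1
i=2 t=5 v=3: → [0,11); WM=3
i=3 t=9 v=9: → [6,17),[0,11); WM=7
i=4 t=10 v=8: → [6,17),[0,11); WM=8
i=5 t=20 v=1: → [18,29),[12,23); WM=18; [0,11) fires=4 [6,17) fires=2
i=6 t=20 v=1: → [18,29),[12,23); WM=18
i=7 t=22 v=3: → [18,29),[12,23); WM=20
i=8 t=25 v=3: → [24,35),[18,29); WM=23; [12,23) fires=2
i=9 t=26 v=7: → [24,35),[18,29); WM=24
i=10 t=30 v=8: → [30,41),[24,35); WM=28
i=11 t=31 v=1: → [30,41),[24,35); WM=29; [18,29) fires=3
i=12 t=31 v=9: → [30,41),[24,35); WM=29
i=13 t=32 v=3: → [30,41),[24,35); WM=30
i=14 t=36 v=2: → [36,47),[30,41); WM=34
i=15 t=41 v=8: → [36,47); WM=39; [24,35) fires=5
i=16 t=42 v=3: → [42,53),[36,47); WM=40
i=17 t=24 v=2: DROP (t<40-1); WM=40
i=18 t=45 v=4: → [42,53),[36,47); WM=43; [30,41) fires=5
i=19 t=57 v=8: → [54,65),[48,59); WM=55; [36,47) fires=4 [42,53) fires=2
i=20 t=58 v=3: → [54,65),[48,59); WM=56
i=21 t=60 v=1: → [60,71),[54,65); WM=58
i=22 t=64 v=8: → [60,71),[54,65); WM=62; [48,59) fires=2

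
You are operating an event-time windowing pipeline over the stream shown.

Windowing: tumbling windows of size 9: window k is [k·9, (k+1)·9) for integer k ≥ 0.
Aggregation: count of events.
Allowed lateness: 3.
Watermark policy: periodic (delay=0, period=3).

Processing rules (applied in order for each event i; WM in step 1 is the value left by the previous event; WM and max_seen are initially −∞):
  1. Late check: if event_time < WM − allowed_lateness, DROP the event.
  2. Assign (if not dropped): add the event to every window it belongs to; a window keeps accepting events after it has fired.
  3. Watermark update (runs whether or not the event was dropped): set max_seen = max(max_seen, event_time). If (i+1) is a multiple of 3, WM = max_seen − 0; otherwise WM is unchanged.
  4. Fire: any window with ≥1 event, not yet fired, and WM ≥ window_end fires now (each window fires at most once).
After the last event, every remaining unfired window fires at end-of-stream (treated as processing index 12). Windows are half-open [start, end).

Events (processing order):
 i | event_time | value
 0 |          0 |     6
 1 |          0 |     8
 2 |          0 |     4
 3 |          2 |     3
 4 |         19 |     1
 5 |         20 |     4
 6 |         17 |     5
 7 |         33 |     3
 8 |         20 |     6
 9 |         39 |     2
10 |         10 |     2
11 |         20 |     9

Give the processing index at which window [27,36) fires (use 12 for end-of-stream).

i=0 t=0 v=6: → [0,9); WM=−∞
i=1 t=0 v=8: → [0,9); WM=−∞
i=2 t=0 v=4: → [0,9); WM=0
i=3 t=2 v=3: → [0,9); WM=0
i=4 t=19 v=1: → [18,27); WM=0
i=5 t=20 v=4: → [18,27); WM=20; [0,9) fires=4
i=6 t=17 v=5: → [9,18); WM=20; [9,18) fires=1
i=7 t=33 v=3: → [27,36); WM=20
i=8 t=20 v=6: → [18,27); WM=33; [18,27) fires=3
i=9 t=39 v=2: → [36,45); WM=33
i=10 t=10 v=2: DROP (t<33-3); WM=33
i=11 t=20 v=9: DROP (t<33-3); WM=39; [27,36) fires=1

11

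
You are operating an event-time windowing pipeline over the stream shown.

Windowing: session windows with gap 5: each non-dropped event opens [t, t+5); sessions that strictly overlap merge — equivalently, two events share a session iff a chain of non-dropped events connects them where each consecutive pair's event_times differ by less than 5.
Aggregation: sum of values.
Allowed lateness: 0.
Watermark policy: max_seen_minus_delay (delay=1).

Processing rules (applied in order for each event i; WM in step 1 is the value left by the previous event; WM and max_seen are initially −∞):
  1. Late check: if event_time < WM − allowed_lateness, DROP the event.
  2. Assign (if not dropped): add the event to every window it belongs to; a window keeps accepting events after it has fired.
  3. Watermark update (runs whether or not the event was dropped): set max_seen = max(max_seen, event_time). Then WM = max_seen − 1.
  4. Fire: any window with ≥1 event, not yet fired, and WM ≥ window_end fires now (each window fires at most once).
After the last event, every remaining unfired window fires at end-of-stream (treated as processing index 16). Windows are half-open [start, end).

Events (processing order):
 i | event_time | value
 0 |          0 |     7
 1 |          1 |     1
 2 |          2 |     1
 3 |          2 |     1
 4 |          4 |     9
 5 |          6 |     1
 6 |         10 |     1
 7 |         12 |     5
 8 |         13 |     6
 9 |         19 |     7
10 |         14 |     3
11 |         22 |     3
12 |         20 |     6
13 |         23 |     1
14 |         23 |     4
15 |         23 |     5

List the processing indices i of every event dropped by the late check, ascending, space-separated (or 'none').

10 12

i=0 t=0 v=7: → [0,5); WM=-1
i=1 t=1 v=1: → [0,6); WM=0
i=2 t=2 v=1: → [0,7); WM=1
i=3 t=2 v=1: → [0,7); WM=1
i=4 t=4 v=9: → [0,9); WM=3
i=5 t=6 v=1: → [0,11); WM=5
i=6 t=10 v=1: → [0,15); WM=9
i=7 t=12 v=5: → [0,17); WM=11
i=8 t=13 v=6: → [0,18); WM=12
i=9 t=19 v=7: → [19,24); WM=18
i=10 t=14 v=3: DROP (t<18-0); WM=18
i=11 t=22 v=3: → [19,27); WM=21
i=12 t=20 v=6: DROP (t<21-0); WM=21
i=13 t=23 v=1: → [19,28); WM=22
i=14 t=23 v=4: → [19,28); WM=22
i=15 t=23 v=5: → [19,28); WM=22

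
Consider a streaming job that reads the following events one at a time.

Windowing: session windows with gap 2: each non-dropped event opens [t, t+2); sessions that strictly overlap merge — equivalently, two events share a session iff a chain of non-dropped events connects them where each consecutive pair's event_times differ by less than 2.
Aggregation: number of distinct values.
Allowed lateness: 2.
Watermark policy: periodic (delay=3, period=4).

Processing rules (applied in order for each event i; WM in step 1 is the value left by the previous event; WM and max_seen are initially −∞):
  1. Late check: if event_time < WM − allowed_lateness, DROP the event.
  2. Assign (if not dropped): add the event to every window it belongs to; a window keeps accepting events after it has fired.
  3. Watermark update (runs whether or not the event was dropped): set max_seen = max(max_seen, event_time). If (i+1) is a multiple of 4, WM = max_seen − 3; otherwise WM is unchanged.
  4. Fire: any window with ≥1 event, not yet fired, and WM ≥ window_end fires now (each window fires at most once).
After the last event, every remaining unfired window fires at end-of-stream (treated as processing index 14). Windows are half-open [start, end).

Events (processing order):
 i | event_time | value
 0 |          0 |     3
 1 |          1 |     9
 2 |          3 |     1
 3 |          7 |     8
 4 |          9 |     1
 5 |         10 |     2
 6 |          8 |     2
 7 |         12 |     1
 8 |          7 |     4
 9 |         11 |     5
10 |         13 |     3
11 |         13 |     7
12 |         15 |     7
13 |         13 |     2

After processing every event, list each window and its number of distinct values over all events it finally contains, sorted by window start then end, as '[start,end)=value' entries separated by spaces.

[0,3)=2 [3,5)=1 [7,15)=7 [15,17)=1

i=0 t=0 v=3: → [0,2); WM=−∞
i=1 t=1 v=9: → [0,3); WM=−∞
i=2 t=3 v=1: → [3,5); WM=−∞
i=3 t=7 v=8: → [7,9); WM=4
i=4 t=9 v=1: → [9,11); WM=4
i=5 t=10 v=2: → [9,12); WM=4
i=6 t=8 v=2: → [7,12); WM=4
i=7 t=12 v=1: → [12,14); WM=9
i=8 t=7 v=4: → [7,12); WM=9
i=9 t=11 v=5: → [7,14); WM=9
i=10 t=13 v=3: → [7,15); WM=9
i=11 t=13 v=7: → [7,15); WM=10
i=12 t=15 v=7: → [15,17); WM=10
i=13 t=13 v=2: → [7,15); WM=10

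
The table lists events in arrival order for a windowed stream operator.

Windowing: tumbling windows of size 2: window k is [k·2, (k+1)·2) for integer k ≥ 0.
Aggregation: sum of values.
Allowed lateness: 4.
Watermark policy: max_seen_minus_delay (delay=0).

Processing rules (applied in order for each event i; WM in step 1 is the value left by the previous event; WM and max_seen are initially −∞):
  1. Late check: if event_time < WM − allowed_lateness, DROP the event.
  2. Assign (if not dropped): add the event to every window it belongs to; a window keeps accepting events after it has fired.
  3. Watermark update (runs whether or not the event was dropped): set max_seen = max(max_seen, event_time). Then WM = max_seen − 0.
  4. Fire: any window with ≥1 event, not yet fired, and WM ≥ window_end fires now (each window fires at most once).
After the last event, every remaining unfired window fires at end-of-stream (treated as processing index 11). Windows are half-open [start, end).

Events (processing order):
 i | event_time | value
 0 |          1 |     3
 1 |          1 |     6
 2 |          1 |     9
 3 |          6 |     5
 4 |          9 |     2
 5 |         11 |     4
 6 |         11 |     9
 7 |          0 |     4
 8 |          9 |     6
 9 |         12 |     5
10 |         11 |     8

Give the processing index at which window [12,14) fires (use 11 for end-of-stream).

i=0 t=1 v=3: → [0,2); WM=1
i=1 t=1 v=6: → [0,2); WM=1
i=2 t=1 v=9: → [0,2); WM=1
i=3 t=6 v=5: → [6,8); WM=6; [0,2) fires=18
i=4 t=9 v=2: → [8,10); WM=9; [6,8) fires=5
i=5 t=11 v=4: → [10,12); WM=11; [8,10) fires=2
i=6 t=11 v=9: → [10,12); WM=11
i=7 t=0 v=4: DROP (t<11-4); WM=11
i=8 t=9 v=6: → [8,10); WM=11
i=9 t=12 v=5: → [12,14); WM=12; [10,12) fires=13
i=10 t=11 v=8: → [10,12); WM=12

11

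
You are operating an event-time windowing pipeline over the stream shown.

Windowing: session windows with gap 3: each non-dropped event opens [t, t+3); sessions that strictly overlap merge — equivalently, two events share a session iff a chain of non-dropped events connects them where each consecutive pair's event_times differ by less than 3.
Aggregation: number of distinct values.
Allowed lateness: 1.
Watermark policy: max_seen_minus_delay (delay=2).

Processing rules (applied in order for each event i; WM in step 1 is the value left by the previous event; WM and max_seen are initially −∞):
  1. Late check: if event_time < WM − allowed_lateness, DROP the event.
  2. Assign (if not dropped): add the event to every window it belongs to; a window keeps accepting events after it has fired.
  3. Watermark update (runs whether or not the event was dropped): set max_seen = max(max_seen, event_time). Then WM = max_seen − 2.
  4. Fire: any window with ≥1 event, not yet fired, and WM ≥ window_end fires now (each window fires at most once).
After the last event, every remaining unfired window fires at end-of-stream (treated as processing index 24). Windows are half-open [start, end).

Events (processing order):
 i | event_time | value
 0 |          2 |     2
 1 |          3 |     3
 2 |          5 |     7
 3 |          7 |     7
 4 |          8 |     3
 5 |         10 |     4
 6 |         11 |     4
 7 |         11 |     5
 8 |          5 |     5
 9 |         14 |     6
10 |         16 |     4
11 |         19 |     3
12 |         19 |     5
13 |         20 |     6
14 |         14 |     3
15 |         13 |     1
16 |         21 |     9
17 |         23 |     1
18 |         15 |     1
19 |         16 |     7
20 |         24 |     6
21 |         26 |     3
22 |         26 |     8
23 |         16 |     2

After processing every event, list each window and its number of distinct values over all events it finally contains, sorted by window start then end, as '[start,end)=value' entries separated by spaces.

[2,14)=5 [14,19)=2 [19,29)=6

i=0 t=2 v=2: → [2,5); WM=0
i=1 t=3 v=3: → [2,6); WM=1
i=2 t=5 v=7: → [2,8); WM=3
i=3 t=7 v=7: → [2,10); WM=5
i=4 t=8 v=3: → [2,11); WM=6
i=5 t=10 v=4: → [2,13); WM=8
i=6 t=11 v=4: → [2,14); WM=9
i=7 t=11 v=5: → [2,14); WM=9
i=8 t=5 v=5: DROP (t<9-1); WM=9
i=9 t=14 v=6: → [14,17); WM=12
i=10 t=16 v=4: → [14,19); WM=14
i=11 t=19 v=3: → [19,22); WM=17
i=12 t=19 v=5: → [19,22); WM=17
i=13 t=20 v=6: → [19,23); WM=18
i=14 t=14 v=3: DROP (t<18-1); WM=18
i=15 t=13 v=1: DROP (t<18-1); WM=18
i=16 t=21 v=9: → [19,24); WM=19
i=17 t=23 v=1: → [19,26); WM=21
i=18 t=15 v=1: DROP (t<21-1); WM=21
i=19 t=16 v=7: DROP (t<21-1); WM=21
i=20 t=24 v=6: → [19,27); WM=22
i=21 t=26 v=3: → [19,29); WM=24
i=22 t=26 v=8: → [19,29); WM=24
i=23 t=16 v=2: DROP (t<24-1); WM=24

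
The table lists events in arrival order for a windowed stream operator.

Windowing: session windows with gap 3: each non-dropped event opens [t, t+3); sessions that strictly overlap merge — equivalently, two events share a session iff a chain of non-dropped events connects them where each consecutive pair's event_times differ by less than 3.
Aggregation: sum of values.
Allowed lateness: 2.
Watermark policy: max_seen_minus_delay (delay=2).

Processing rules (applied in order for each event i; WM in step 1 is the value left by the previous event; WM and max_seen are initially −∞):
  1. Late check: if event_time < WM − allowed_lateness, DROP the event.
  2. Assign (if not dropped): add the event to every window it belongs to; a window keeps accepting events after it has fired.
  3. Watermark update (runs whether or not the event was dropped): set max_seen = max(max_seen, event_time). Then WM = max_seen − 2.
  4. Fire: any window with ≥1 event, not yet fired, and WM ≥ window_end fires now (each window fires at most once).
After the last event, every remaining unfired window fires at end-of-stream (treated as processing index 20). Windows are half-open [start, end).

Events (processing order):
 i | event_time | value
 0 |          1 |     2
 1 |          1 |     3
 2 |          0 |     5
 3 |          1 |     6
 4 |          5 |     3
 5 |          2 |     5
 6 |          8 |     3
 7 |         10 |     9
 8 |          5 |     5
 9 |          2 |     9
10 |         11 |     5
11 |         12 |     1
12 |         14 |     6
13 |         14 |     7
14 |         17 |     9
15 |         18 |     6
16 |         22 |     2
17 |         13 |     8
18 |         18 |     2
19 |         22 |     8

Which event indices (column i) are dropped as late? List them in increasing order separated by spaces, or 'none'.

i=0 t=1 v=2: → [1,4); WM=-1
i=1 t=1 v=3: → [1,4); WM=-1
i=2 t=0 v=5: → [0,4); WM=-1
i=3 t=1 v=6: → [0,4); WM=-1
i=4 t=5 v=3: → [5,8); WM=3
i=5 t=2 v=5: → [0,5); WM=3
i=6 t=8 v=3: → [8,11); WM=6
i=7 t=10 v=9: → [8,13); WM=8
i=8 t=5 v=5: DROP (t<8-2); WM=8
i=9 t=2 v=9: DROP (t<8-2); WM=8
i=10 t=11 v=5: → [8,14); WM=9
i=11 t=12 v=1: → [8,15); WM=10
i=12 t=14 v=6: → [8,17); WM=12
i=13 t=14 v=7: → [8,17); WM=12
i=14 t=17 v=9: → [17,20); WM=15
i=15 t=18 v=6: → [17,21); WM=16
i=16 t=22 v=2: → [22,25); WM=20
i=17 t=13 v=8: DROP (t<20-2); WM=20
i=18 t=18 v=2: → [17,21); WM=20
i=19 t=22 v=8: → [22,25); WM=20

8 9 17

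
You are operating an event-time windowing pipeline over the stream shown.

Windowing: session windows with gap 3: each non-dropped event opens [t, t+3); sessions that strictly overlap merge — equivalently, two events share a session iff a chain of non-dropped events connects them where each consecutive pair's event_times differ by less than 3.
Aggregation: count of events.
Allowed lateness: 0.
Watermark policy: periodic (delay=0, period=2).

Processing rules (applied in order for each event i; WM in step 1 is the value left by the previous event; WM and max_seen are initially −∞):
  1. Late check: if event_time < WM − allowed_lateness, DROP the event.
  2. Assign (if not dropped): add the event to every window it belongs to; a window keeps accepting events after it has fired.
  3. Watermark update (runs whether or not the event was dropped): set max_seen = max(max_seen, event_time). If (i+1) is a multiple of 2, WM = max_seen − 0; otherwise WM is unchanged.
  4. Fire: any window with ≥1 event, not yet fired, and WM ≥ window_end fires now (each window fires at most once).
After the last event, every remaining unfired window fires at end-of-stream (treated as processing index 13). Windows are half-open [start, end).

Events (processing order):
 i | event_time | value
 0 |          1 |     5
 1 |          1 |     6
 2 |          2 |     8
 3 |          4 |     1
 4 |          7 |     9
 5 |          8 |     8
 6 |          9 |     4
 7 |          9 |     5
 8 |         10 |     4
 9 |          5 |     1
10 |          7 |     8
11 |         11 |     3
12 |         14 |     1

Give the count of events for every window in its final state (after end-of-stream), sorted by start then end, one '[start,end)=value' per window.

[1,7)=4 [7,14)=6 [14,17)=1

i=0 t=1 v=5: → [1,4); WM=−∞
i=1 t=1 v=6: → [1,4); WM=1
i=2 t=2 v=8: → [1,5); WM=1
i=3 t=4 v=1: → [1,7); WM=4
i=4 t=7 v=9: → [7,10); WM=4
i=5 t=8 v=8: → [7,11); WM=8
i=6 t=9 v=4: → [7,12); WM=8
i=7 t=9 v=5: → [7,12); WM=9
i=8 t=10 v=4: → [7,13); WM=9
i=9 t=5 v=1: DROP (t<9-0); WM=10
i=10 t=7 v=8: DROP (t<10-0); WM=10
i=11 t=11 v=3: → [7,14); WM=11
i=12 t=14 v=1: → [14,17); WM=11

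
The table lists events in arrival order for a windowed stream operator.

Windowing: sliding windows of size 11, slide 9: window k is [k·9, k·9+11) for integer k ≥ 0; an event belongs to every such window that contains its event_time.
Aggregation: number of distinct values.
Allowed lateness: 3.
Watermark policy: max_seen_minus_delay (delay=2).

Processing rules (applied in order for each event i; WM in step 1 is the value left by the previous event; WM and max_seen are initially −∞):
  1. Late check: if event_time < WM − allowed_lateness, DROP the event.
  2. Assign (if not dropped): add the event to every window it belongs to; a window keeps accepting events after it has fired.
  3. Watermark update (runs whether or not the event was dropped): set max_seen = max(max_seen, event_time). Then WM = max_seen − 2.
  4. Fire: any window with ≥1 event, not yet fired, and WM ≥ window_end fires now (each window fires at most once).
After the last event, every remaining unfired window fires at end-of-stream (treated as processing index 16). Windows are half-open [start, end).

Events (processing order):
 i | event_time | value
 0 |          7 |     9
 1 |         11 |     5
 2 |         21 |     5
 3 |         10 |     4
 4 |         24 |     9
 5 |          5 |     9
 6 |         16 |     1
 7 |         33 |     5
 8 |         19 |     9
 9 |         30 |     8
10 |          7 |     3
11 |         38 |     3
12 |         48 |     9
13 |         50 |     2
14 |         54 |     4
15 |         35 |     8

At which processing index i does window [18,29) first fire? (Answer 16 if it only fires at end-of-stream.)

i=0 t=7 v=9: → [0,11); WM=5
i=1 t=11 v=5: → [9,20); WM=9
i=2 t=21 v=5: → [18,29); WM=19; [0,11) fires=1
i=3 t=10 v=4: DROP (t<19-3); WM=19
i=4 t=24 v=9: → [18,29); WM=22; [9,20) fires=1
i=5 t=5 v=9: DROP (t<22-3); WM=22
i=6 t=16 v=1: DROP (t<22-3); WM=22
i=7 t=33 v=5: → [27,38); WM=31; [18,29) fires=2
i=8 t=19 v=9: DROP (t<31-3); WM=31
i=9 t=30 v=8: → [27,38); WM=31
i=10 t=7 v=3: DROP (t<31-3); WM=31
i=11 t=38 v=3: → [36,47); WM=36
i=12 t=48 v=9: → [45,56); WM=46; [27,38) fires=2
i=13 t=50 v=2: → [45,56); WM=48; [36,47) fires=1
i=14 t=54 v=4: → [54,65),[45,56); WM=52
i=15 t=35 v=8: DROP (t<52-3); WM=52

7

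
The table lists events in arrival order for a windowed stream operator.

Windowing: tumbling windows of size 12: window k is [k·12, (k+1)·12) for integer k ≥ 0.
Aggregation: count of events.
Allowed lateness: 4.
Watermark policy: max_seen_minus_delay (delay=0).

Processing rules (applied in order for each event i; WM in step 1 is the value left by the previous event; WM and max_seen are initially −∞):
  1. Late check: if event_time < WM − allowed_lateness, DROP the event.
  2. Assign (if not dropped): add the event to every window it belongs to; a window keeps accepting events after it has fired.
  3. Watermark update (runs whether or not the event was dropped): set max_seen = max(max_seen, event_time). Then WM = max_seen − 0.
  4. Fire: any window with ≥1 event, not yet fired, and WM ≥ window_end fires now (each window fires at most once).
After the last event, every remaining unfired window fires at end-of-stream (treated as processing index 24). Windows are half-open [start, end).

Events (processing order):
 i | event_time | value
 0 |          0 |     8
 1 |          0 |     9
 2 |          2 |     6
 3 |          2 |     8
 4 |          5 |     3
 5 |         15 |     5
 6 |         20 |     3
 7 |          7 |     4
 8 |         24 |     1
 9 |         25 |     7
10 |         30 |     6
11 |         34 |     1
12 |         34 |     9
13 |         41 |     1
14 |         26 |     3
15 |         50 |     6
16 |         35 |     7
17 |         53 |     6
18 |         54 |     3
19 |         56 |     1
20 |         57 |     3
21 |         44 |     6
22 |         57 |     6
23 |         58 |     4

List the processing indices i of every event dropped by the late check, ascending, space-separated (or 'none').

i=0 t=0 v=8: → [0,12); WM=0
i=1 t=0 v=9: → [0,12); WM=0
i=2 t=2 v=6: → [0,12); WM=2
i=3 t=2 v=8: → [0,12); WM=2
i=4 t=5 v=3: → [0,12); WM=5
i=5 t=15 v=5: → [12,24); WM=15; [0,12) fires=5
i=6 t=20 v=3: → [12,24); WM=20
i=7 t=7 v=4: DROP (t<20-4); WM=20
i=8 t=24 v=1: → [24,36); WM=24; [12,24) fires=2
i=9 t=25 v=7: → [24,36); WM=25
i=10 t=30 v=6: → [24,36); WM=30
i=11 t=34 v=1: → [24,36); WM=34
i=12 t=34 v=9: → [24,36); WM=34
i=13 t=41 v=1: → [36,48); WM=41; [24,36) fires=5
i=14 t=26 v=3: DROP (t<41-4); WM=41
i=15 t=50 v=6: → [48,60); WM=50; [36,48) fires=1
i=16 t=35 v=7: DROP (t<50-4); WM=50
i=17 t=53 v=6: → [48,60); WM=53
i=18 t=54 v=3: → [48,60); WM=54
i=19 t=56 v=1: → [48,60); WM=56
i=20 t=57 v=3: → [48,60); WM=57
i=21 t=44 v=6: DROP (t<57-4); WM=57
i=22 t=57 v=6: → [48,60); WM=57
i=23 t=58 v=4: → [48,60); WM=58

7 14 16 21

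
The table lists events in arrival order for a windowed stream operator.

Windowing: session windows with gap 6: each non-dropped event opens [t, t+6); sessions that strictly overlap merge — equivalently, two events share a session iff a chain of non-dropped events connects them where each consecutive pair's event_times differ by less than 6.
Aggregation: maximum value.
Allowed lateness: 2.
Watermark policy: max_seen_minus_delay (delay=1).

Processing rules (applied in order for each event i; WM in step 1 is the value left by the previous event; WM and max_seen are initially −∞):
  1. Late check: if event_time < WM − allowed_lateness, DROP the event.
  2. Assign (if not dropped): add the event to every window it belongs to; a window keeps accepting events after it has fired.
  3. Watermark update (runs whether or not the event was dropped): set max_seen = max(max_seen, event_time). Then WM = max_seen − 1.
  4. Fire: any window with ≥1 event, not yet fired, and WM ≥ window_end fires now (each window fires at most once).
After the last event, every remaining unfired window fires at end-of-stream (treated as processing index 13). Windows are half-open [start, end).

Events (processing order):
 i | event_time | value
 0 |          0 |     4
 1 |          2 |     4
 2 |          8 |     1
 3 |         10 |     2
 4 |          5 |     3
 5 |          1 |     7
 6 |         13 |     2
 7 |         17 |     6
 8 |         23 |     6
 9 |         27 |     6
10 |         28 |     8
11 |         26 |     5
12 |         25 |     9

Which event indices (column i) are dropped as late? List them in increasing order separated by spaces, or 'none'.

i=0 t=0 v=4: → [0,6); WM=-1
i=1 t=2 v=4: → [0,8); WM=1
i=2 t=8 v=1: → [8,14); WM=7
i=3 t=10 v=2: → [8,16); WM=9
i=4 t=5 v=3: DROP (t<9-2); WM=9
i=5 t=1 v=7: DROP (t<9-2); WM=9
i=6 t=13 v=2: → [8,19); WM=12
i=7 t=17 v=6: → [8,23); WM=16
i=8 t=23 v=6: → [23,29); WM=22
i=9 t=27 v=6: → [23,33); WM=26
i=10 t=28 v=8: → [23,34); WM=27
i=11 t=26 v=5: → [23,34); WM=27
i=12 t=25 v=9: → [23,34); WM=27

4 5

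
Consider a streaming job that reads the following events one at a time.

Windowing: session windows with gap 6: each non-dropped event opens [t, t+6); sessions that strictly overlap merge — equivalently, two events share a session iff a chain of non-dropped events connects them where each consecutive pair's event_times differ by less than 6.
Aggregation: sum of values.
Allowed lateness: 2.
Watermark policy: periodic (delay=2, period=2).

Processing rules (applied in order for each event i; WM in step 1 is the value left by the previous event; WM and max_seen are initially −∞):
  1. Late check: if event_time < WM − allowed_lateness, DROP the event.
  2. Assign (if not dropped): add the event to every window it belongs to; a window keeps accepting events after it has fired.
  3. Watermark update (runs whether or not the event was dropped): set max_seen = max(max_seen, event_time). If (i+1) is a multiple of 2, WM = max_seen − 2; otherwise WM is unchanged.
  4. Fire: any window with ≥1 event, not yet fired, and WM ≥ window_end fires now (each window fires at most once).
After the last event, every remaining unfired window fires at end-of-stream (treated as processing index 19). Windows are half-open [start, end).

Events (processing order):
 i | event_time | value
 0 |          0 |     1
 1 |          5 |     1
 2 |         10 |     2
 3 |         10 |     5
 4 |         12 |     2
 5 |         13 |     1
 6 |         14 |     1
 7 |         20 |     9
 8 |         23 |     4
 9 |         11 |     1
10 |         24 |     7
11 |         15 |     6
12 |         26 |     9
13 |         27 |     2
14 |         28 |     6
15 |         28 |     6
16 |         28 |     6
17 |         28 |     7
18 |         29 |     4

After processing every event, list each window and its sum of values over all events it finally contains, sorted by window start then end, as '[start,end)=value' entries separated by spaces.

i=0 t=0 v=1: → [0,6); WM=−∞
i=1 t=5 v=1: → [0,11); WM=3
i=2 t=10 v=2: → [0,16); WM=3
i=3 t=10 v=5: → [0,16); WM=8
i=4 t=12 v=2: → [0,18); WM=8
i=5 t=13 v=1: → [0,19); WM=11
i=6 t=14 v=1: → [0,20); WM=11
i=7 t=20 v=9: → [20,26); WM=18
i=8 t=23 v=4: → [20,29); WM=18
i=9 t=11 v=1: DROP (t<18-2); WM=21
i=10 t=24 v=7: → [20,30); WM=21
i=11 t=15 v=6: DROP (t<21-2); WM=22
i=12 t=26 v=9: → [20,32); WM=22
i=13 t=27 v=2: → [20,33); WM=25
i=14 t=28 v=6: → [20,34); WM=25
i=15 t=28 v=6: → [20,34); WM=26
i=16 t=28 v=6: → [20,34); WM=26
i=17 t=28 v=7: → [20,34); WM=26
i=18 t=29 v=4: → [20,35); WM=26

[0,20)=13 [20,35)=60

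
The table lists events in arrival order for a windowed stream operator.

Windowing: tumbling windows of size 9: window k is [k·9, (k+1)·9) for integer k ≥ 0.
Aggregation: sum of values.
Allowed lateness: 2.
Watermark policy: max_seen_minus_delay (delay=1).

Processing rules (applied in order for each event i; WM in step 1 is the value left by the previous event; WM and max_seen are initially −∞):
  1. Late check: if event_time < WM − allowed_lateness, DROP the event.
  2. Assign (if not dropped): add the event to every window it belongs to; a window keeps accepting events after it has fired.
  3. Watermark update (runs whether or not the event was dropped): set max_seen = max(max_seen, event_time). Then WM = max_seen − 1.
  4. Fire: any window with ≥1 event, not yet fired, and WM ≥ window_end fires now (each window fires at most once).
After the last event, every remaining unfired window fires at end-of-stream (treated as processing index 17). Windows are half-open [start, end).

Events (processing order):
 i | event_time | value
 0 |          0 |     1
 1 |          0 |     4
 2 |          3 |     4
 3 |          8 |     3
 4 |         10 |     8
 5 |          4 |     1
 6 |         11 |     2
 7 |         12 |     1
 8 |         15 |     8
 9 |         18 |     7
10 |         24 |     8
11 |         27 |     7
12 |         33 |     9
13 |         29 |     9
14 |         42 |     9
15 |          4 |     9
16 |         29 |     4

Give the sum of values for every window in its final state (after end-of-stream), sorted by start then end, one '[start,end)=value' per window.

[0,9)=12 [9,18)=19 [18,27)=15 [27,36)=16 [36,45)=9

i=0 t=0 v=1: → [0,9); WM=-1
i=1 t=0 v=4: → [0,9); WM=-1
i=2 t=3 v=4: → [0,9); WM=2
i=3 t=8 v=3: → [0,9); WM=7
i=4 t=10 v=8: → [9,18); WM=9; [0,9) fires=12
i=5 t=4 v=1: DROP (t<9-2); WM=9
i=6 t=11 v=2: → [9,18); WM=10
i=7 t=12 v=1: → [9,18); WM=11
i=8 t=15 v=8: → [9,18); WM=14
i=9 t=18 v=7: → [18,27); WM=17
i=10 t=24 v=8: → [18,27); WM=23; [9,18) fires=19
i=11 t=27 v=7: → [27,36); WM=26
i=12 t=33 v=9: → [27,36); WM=32; [18,27) fires=15
i=13 t=29 v=9: DROP (t<32-2); WM=32
i=14 t=42 v=9: → [36,45); WM=41; [27,36) fires=16
i=15 t=4 v=9: DROP (t<41-2); WM=41
i=16 t=29 v=4: DROP (t<41-2); WM=41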